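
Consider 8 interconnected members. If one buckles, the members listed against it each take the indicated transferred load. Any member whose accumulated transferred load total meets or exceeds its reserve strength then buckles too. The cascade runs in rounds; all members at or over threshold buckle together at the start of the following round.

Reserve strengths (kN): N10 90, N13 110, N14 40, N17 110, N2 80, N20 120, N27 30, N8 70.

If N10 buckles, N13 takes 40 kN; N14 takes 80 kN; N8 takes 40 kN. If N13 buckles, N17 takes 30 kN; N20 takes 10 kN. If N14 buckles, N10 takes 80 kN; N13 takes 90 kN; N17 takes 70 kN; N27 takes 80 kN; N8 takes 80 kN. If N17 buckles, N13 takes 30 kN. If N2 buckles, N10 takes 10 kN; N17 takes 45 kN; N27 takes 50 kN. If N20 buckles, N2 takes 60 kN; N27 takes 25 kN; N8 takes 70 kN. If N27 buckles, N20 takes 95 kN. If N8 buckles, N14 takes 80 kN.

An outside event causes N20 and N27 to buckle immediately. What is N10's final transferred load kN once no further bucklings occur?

Round 1 — N20, N27 buckle (initial).
  N2: +60 → 60 < 80
  N8: +70 → 70 ≥ 70
Round 2 — N8 buckles.
  N14: +80 → 80 ≥ 40
Round 3 — N14 buckles.
  N10: +80 → 80 < 90
  N13: +90 → 90 < 110
  N17: +70 → 70 < 110
No further bucklings.

80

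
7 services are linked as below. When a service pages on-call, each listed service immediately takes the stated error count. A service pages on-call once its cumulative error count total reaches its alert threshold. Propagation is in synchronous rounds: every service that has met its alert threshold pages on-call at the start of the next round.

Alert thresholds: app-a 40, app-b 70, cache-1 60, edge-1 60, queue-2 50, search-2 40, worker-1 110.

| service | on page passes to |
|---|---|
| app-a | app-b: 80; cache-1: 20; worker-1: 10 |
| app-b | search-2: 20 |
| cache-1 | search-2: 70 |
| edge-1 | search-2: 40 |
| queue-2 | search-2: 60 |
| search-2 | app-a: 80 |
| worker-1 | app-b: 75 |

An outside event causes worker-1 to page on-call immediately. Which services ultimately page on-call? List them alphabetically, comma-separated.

app-b, worker-1

Round 1 — worker-1 pages on-call (initial).
  app-b: +75 → 75 ≥ 70
Round 2 — app-b pages on-call.
  search-2: +20 → 20 < 40
No further pages.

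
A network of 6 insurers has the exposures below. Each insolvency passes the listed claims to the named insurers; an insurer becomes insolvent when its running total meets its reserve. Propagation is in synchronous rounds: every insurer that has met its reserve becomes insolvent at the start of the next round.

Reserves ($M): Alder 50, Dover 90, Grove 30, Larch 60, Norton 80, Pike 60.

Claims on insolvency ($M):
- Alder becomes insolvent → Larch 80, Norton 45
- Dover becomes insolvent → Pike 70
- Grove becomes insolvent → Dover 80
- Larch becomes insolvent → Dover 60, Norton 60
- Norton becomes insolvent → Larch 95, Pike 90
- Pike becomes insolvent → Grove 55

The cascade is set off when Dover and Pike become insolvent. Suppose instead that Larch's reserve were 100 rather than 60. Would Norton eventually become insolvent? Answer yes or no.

no

With Larch's reserve at 100:
Round 1 — Dover, Pike become insolvent (initial).
  Grove: +55 → 55 ≥ 30
Round 2 — Grove becomes insolvent.
No further insolvencies.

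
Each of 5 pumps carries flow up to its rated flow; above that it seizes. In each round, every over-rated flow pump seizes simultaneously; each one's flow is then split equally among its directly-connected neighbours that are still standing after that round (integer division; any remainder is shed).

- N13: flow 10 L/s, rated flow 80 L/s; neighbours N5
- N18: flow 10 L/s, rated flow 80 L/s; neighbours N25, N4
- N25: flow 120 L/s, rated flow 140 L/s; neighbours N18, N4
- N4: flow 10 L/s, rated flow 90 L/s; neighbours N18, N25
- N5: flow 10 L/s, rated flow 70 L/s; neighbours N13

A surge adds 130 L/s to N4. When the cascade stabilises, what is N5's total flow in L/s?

Round 1 — N4 at 140 > 90. N4 seizes.
  N4 sheds 140 L/s to N18, N25: 70 each.
    N18: 10+70 = 80 ≤ 80
    N25: 120+70 = 190 > 140
Round 2 — N25 seizes.
  N25 sheds 190 L/s to N18: 190 each.
    N18: 80+190 = 270 > 80
Round 3 — N18 seizes.
  N18 sheds 270 L/s: no online neighbours, lost.
No further seizures.

10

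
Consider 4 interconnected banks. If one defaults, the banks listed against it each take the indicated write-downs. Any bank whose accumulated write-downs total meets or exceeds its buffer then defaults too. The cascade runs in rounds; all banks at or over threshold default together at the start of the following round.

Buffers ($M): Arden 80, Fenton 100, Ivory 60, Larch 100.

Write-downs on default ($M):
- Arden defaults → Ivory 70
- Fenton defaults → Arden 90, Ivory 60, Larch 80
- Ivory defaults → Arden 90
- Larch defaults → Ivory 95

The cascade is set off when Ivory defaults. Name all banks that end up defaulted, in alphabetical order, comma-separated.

Arden, Ivory

Round 1 — Ivory defaults (initial).
  Arden: +90 → 90 ≥ 80
Round 2 — Arden defaults.
No further defaults.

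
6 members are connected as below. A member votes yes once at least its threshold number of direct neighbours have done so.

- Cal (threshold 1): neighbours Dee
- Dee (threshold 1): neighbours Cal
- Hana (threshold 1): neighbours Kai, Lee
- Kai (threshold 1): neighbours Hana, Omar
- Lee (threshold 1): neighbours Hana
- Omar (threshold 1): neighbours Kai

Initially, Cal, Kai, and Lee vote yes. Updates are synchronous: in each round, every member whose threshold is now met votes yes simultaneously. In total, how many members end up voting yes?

Round 1 — Cal, Kai, Lee vote yes (initial).
Round 2 — checking thresholds:
  Dee: 1 of 1 neighbours ≥ 1, votes yes.
  Hana: 2 of 2 neighbours ≥ 1, votes yes.
  Omar: 1 of 1 neighbours ≥ 1, votes yes.
Round 3 — no new yes votes; cascade stops.

6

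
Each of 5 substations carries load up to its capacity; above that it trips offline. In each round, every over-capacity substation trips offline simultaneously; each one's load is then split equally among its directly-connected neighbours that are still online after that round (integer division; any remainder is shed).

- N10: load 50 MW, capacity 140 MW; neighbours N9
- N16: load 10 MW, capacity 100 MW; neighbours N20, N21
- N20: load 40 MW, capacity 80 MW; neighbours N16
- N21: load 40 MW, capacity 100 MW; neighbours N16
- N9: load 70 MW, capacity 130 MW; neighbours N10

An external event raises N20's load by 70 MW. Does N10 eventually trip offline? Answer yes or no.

no

Round 1 — N20 at 110 > 80. N20 trips offline.
  N20 sheds 110 MW to N16: 110 each.
    N16: 10+110 = 120 > 100
Round 2 — N16 trips offline.
  N16 sheds 120 MW to N21: 120 each.
    N21: 40+120 = 160 > 100
Round 3 — N21 trips offline.
  N21 sheds 160 MW: no online neighbours, lost.
No further trips.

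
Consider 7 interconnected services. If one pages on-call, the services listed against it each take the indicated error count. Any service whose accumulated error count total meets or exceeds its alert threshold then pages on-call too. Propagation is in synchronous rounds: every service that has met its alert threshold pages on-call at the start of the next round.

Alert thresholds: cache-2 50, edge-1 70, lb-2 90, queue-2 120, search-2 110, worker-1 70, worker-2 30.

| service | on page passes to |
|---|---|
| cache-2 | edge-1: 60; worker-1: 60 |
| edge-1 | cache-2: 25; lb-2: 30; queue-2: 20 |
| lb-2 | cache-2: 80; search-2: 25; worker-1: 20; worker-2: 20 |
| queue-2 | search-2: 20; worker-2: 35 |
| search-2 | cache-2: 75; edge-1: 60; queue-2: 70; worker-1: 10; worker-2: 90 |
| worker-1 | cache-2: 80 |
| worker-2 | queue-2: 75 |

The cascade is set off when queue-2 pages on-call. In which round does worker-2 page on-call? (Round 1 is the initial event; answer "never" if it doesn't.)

2

Round 1 — queue-2 pages on-call (initial).
  search-2: +20 → 20 < 110
  worker-2: +35 → 35 ≥ 30
Round 2 — worker-2 pages on-call.
No further pages.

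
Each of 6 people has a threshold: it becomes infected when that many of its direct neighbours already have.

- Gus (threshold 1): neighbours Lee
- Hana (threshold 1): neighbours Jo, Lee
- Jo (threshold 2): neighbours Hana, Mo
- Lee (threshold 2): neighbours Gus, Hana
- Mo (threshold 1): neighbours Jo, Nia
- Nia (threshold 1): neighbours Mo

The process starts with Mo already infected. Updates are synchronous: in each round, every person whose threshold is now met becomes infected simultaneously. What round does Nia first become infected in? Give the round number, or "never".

2

Round 1 — Mo becomes infected (initial).
Round 2 — checking thresholds:
  Jo: 1 of 2 neighbours < 2, holds.
  Nia: 1 of 1 neighbours ≥ 1, becomes infected.
Round 3 — no new infections; cascade stops.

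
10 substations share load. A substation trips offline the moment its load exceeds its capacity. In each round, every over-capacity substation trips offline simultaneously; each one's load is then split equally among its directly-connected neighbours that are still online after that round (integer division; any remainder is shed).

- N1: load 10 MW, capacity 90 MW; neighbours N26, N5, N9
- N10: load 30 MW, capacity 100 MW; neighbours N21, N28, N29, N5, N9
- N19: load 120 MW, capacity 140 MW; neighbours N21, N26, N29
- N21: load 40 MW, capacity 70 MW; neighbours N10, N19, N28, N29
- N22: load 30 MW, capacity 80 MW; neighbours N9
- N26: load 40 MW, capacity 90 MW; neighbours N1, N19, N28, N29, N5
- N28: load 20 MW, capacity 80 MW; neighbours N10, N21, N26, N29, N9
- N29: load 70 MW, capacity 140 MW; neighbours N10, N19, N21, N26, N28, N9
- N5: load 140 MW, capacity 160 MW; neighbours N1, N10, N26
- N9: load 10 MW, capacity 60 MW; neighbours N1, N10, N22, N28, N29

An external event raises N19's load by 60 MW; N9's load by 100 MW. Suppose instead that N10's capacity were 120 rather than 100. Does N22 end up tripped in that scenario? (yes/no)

With N10's capacity at 120:
Round 1 — N19 at 180 > 140; N9 at 110 > 60. N19, N9 trip offline.
  N19 sheds 180 MW to N21, N26, N29: 60 each.
    N21: 40+60 = 100 > 70
    N26: 40+60 = 100 > 90
    N29: 70+60 = 130 ≤ 140
  N9 sheds 110 MW to N1, N10, N22, N28, N29: 22 each.
    N1: 10+22 = 32 ≤ 90
    N10: 30+22 = 52 ≤ 120
    N22: 30+22 = 52 ≤ 80
    N28: 20+22 = 42 ≤ 80
    N29: 130+22 = 152 > 140
Round 2 — N21, N26, N29 trip offline.
  N21 sheds 100 MW to N10, N28: 50 each.
    N10: 52+50 = 102 ≤ 120
    N28: 42+50 = 92 > 80
  N26 sheds 100 MW to N1, N28, N5: 33 each (1 lost).
    N1: 32+33 = 65 ≤ 90
    N28: 92+33 = 125 > 80
    N5: 140+33 = 173 > 160
  N29 sheds 152 MW to N10, N28: 76 each.
    N10: 102+76 = 178 > 120
    N28: 125+76 = 201 > 80
Round 3 — N10, N28, N5 trip offline.
  N10 sheds 178 MW: no online neighbours, lost.
  N28 sheds 201 MW: no online neighbours, lost.
  N5 sheds 173 MW to N1: 173 each.
    N1: 65+173 = 238 > 90
Round 4 — N1 trips offline.
  N1 sheds 238 MW: no online neighbours, lost.
No further trips.

no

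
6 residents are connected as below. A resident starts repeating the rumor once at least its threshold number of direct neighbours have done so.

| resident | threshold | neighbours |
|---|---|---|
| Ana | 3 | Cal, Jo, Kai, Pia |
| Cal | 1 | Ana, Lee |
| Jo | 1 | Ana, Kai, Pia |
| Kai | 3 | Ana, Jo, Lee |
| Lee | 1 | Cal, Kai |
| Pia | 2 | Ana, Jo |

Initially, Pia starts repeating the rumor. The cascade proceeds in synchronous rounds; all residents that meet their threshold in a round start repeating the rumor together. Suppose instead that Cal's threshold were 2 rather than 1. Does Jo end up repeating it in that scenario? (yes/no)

With Cal's threshold at 2:
Round 1 — Pia starts repeating the rumor (initial).
Round 2 — checking thresholds:
  Ana: 1 of 4 neighbours < 3, below threshold.
  Jo: 1 of 3 neighbours ≥ 1, starts repeating the rumor.
Round 3 — no new spreads; cascade stops.

yes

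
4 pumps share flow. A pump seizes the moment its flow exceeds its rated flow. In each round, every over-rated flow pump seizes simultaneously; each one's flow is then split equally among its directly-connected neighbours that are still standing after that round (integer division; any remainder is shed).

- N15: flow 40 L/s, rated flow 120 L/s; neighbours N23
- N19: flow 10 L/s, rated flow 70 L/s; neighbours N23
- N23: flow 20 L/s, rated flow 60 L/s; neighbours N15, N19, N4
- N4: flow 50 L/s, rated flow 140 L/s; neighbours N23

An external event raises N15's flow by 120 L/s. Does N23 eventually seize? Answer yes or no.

Round 1 — N15 at 160 > 120. N15 seizes.
  N15 sheds 160 L/s to N23: 160 each.
    N23: 20+160 = 180 > 60
Round 2 — N23 seizes.
  N23 sheds 180 L/s to N19, N4: 90 each.
    N19: 10+90 = 100 > 70
    N4: 50+90 = 140 ≤ 140
Round 3 — N19 seizes.
  N19 sheds 100 L/s: no online neighbours, lost.
No further seizures.

yes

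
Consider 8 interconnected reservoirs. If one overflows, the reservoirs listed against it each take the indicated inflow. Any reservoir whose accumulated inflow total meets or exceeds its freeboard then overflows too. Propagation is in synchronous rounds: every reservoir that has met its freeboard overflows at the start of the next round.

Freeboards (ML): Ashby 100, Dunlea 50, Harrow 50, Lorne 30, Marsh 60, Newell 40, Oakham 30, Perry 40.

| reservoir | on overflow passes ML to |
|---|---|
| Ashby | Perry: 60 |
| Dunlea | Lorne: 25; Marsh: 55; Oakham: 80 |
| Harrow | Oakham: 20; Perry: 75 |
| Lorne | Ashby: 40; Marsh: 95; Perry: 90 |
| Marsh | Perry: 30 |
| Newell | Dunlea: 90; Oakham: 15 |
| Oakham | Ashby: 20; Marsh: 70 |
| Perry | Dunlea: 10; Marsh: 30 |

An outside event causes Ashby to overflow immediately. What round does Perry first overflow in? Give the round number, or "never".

Round 1 — Ashby overflows (initial).
  Perry: +60 → 60 ≥ 40
Round 2 — Perry overflows.
  Dunlea: +10 → 10 < 50
  Marsh: +30 → 30 < 60
No further overflows.

2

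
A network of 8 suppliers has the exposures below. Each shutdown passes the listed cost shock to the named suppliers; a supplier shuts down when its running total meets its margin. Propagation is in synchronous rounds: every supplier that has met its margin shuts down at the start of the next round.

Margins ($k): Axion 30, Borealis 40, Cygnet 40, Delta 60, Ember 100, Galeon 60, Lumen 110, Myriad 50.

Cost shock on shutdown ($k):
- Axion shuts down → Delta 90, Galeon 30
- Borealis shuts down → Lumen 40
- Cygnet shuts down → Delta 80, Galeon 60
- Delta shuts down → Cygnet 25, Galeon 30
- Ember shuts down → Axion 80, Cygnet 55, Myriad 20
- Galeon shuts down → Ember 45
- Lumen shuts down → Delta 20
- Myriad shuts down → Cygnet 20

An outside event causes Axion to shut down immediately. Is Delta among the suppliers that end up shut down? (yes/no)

yes

Round 1 — Axion shuts down (initial).
  Delta: +90 → 90 ≥ 60
  Galeon: +30 → 30 < 60
Round 2 — Delta shuts down.
  Cygnet: +25 → 25 < 40
  Galeon: +30 → 60 ≥ 60
Round 3 — Galeon shuts down.
  Ember: +45 → 45 < 100
No further shutdowns.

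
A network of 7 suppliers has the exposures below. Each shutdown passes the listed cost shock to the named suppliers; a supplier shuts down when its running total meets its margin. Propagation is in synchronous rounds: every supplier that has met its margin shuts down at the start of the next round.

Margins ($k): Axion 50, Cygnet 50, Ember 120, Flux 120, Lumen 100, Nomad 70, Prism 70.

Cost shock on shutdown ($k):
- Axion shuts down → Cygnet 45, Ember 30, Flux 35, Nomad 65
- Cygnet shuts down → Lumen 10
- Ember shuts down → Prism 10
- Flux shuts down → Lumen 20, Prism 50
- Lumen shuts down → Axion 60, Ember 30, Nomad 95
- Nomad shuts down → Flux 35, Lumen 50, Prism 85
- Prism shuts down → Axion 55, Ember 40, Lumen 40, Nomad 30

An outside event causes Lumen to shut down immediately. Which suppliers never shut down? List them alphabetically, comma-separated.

Round 1 — Lumen shuts down (initial).
  Axion: +60 → 60 ≥ 50
  Ember: +30 → 30 < 120
  Nomad: +95 → 95 ≥ 70
Round 2 — Axion, Nomad shut down.
  Cygnet: +45 → 45 < 50
  Ember: +30 → 60 < 120
  Flux: +35+35 → 70 < 120
  Prism: +85 → 85 ≥ 70
Round 3 — Prism shuts down.
  Ember: +40 → 100 < 120
No further shutdowns.

Cygnet, Ember, Flux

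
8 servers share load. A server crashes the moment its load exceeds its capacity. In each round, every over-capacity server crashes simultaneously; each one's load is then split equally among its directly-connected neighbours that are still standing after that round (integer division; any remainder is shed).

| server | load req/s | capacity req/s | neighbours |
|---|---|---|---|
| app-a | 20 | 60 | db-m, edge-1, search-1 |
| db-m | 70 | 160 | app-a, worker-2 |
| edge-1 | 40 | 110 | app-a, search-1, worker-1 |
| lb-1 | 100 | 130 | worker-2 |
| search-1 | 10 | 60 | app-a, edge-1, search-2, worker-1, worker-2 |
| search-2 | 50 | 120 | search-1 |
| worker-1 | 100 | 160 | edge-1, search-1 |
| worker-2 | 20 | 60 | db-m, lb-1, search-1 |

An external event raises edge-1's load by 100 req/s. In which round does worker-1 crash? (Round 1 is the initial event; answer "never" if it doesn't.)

Round 1 — edge-1 at 140 > 110. edge-1 crashes.
  edge-1 sheds 140 req/s to app-a, search-1, worker-1: 46 each (2 lost).
    app-a: 20+46 = 66 > 60
    search-1: 10+46 = 56 ≤ 60
    worker-1: 100+46 = 146 ≤ 160
Round 2 — app-a crashes.
  app-a sheds 66 req/s to db-m, search-1: 33 each.
    db-m: 70+33 = 103 ≤ 160
    search-1: 56+33 = 89 > 60
Round 3 — search-1 crashes.
  search-1 sheds 89 req/s to search-2, worker-1, worker-2: 29 each (2 lost).
    search-2: 50+29 = 79 ≤ 120
    worker-1: 146+29 = 175 > 160
    worker-2: 20+29 = 49 ≤ 60
Round 4 — worker-1 crashes.
  worker-1 sheds 175 req/s: no online neighbours, lost.
No further crashes.

4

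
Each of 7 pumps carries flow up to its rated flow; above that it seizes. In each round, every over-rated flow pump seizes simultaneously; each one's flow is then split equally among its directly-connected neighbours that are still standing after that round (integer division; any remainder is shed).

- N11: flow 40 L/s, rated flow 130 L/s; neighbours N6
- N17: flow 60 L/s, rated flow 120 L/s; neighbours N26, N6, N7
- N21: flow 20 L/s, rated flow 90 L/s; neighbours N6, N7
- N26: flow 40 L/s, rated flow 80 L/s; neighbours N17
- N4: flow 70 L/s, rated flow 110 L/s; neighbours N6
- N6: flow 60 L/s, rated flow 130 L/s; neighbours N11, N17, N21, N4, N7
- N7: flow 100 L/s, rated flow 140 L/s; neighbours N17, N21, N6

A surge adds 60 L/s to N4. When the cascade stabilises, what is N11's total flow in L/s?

87

Round 1 — N4 at 130 > 110. N4 seizes.
  N4 sheds 130 L/s to N6: 130 each.
    N6: 60+130 = 190 > 130
Round 2 — N6 seizes.
  N6 sheds 190 L/s to N11, N17, N21, N7: 47 each (2 lost).
    N11: 40+47 = 87 ≤ 130
    N17: 60+47 = 107 ≤ 120
    N21: 20+47 = 67 ≤ 90
    N7: 100+47 = 147 > 140
Round 3 — N7 seizes.
  N7 sheds 147 L/s to N17, N21: 73 each (1 lost).
    N17: 107+73 = 180 > 120
    N21: 67+73 = 140 > 90
Round 4 — N17, N21 seize.
  N17 sheds 180 L/s to N26: 180 each.
    N26: 40+180 = 220 > 80
  N21 sheds 140 L/s: no online neighbours, lost.
Round 5 — N26 seizes.
  N26 sheds 220 L/s: no online neighbours, lost.
No further seizures.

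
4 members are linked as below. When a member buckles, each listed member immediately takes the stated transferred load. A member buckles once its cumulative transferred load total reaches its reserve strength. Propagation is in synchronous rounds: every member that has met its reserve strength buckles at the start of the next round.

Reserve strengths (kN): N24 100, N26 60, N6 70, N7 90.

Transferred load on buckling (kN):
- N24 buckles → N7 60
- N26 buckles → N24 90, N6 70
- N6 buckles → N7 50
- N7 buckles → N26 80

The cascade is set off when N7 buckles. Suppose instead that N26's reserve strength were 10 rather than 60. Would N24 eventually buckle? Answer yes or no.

no

With N26's reserve strength at 10:
Round 1 — N7 buckles (initial).
  N26: +80 → 80 ≥ 10
Round 2 — N26 buckles.
  N24: +90 → 90 < 100
  N6: +70 → 70 ≥ 70
Round 3 — N6 buckles.
No further bucklings.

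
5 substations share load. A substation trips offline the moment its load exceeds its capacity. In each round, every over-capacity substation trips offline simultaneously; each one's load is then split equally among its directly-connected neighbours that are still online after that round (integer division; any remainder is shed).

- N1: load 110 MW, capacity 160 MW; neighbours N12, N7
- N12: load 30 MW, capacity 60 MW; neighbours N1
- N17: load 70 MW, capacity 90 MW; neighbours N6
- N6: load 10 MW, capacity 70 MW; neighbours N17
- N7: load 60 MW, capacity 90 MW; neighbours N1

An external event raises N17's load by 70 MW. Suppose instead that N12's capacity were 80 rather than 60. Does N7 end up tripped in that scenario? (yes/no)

no

With N12's capacity at 80:
Round 1 — N17 at 140 > 90. N17 trips offline.
  N17 sheds 140 MW to N6: 140 each.
    N6: 10+140 = 150 > 70
Round 2 — N6 trips offline.
  N6 sheds 150 MW: no online neighbours, lost.
No further trips.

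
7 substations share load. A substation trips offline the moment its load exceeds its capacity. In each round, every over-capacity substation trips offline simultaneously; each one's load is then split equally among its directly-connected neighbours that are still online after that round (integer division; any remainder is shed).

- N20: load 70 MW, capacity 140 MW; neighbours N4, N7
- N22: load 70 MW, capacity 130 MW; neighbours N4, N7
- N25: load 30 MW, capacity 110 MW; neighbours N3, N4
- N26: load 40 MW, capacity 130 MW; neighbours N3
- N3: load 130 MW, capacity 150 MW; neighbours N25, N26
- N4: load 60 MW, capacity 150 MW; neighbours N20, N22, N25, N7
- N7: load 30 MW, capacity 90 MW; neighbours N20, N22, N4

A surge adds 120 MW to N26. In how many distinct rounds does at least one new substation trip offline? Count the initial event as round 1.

5

Round 1 — N26 at 160 > 130. N26 trips offline.
  N26 sheds 160 MW to N3: 160 each.
    N3: 130+160 = 290 > 150
Round 2 — N3 trips offline.
  N3 sheds 290 MW to N25: 290 each.
    N25: 30+290 = 320 > 110
Round 3 — N25 trips offline.
  N25 sheds 320 MW to N4: 320 each.
    N4: 60+320 = 380 > 150
Round 4 — N4 trips offline.
  N4 sheds 380 MW to N20, N22, N7: 126 each (2 lost).
    N20: 70+126 = 196 > 140
    N22: 70+126 = 196 > 130
    N7: 30+126 = 156 > 90
Round 5 — N20, N22, N7 trip offline.
  N20 sheds 196 MW: no online neighbours, lost.
  N22 sheds 196 MW: no online neighbours, lost.
  N7 sheds 156 MW: no online neighbours, lost.
No further trips.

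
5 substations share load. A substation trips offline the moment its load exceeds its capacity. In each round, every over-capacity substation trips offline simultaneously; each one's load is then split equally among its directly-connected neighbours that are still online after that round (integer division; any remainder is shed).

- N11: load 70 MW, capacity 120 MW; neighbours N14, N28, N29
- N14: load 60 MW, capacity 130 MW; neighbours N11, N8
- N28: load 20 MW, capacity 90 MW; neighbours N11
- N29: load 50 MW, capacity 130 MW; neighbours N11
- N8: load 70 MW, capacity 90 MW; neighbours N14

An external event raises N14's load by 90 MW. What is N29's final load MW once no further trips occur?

Round 1 — N14 at 150 > 130. N14 trips offline.
  N14 sheds 150 MW to N11, N8: 75 each.
    N11: 70+75 = 145 > 120
    N8: 70+75 = 145 > 90
Round 2 — N11, N8 trip offline.
  N11 sheds 145 MW to N28, N29: 72 each (1 lost).
    N28: 20+72 = 92 > 90
    N29: 50+72 = 122 ≤ 130
  N8 sheds 145 MW: no online neighbours, lost.
Round 3 — N28 trips offline.
  N28 sheds 92 MW: no online neighbours, lost.
No further trips.

122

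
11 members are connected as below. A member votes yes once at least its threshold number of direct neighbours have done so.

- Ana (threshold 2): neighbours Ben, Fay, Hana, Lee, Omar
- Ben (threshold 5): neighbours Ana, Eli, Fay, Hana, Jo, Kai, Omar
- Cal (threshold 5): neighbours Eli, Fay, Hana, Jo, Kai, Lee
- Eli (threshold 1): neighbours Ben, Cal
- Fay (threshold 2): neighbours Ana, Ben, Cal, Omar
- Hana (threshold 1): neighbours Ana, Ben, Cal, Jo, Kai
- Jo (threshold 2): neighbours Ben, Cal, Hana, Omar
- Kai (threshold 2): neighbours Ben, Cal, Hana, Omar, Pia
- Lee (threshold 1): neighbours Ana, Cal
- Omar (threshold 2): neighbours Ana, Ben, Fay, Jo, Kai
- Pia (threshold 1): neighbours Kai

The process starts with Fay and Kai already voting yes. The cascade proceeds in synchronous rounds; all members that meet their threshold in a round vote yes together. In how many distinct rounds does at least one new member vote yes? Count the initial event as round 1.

5

Round 1 — Fay, Kai vote yes (initial).
Round 2 — checking thresholds:
  Ana: 1 of 5 neighbours < 2, holds.
  Ben: 2 of 7 neighbours < 5, holds.
  Cal: 2 of 6 neighbours < 5, holds.
  Hana: 1 of 5 neighbours ≥ 1, votes yes.
  Omar: 2 of 5 neighbours ≥ 2, votes yes.
  Pia: 1 of 1 neighbours ≥ 1, votes yes.
Round 3 — checking thresholds:
  Ana: 3 of 5 neighbours ≥ 2, votes yes.
  Ben: 4 of 7 neighbours < 5, holds.
  Cal: 3 of 6 neighbours < 5, holds.
  Jo: 2 of 4 neighbours ≥ 2, votes yes.
Round 4 — checking thresholds:
  Ben: 6 of 7 neighbours ≥ 5, votes yes.
  Cal: 4 of 6 neighbours < 5, holds.
  Lee: 1 of 2 neighbours ≥ 1, votes yes.
Round 5 — checking thresholds:
  Cal: 5 of 6 neighbours ≥ 5, votes yes.
  Eli: 1 of 2 neighbours ≥ 1, votes yes.
Round 6 — no new yes votes; cascade stops.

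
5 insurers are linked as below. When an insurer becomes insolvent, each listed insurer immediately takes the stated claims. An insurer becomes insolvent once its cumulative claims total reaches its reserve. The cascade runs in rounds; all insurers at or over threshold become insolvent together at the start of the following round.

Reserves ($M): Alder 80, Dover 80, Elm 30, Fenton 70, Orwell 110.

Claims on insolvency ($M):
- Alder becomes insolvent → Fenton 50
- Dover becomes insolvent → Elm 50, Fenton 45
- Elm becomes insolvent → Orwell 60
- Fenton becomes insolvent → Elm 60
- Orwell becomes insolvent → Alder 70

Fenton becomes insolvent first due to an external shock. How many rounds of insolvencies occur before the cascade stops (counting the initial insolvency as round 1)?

2

Round 1 — Fenton becomes insolvent (initial).
  Elm: +60 → 60 ≥ 30
Round 2 — Elm becomes insolvent.
  Orwell: +60 → 60 < 110
No further insolvencies.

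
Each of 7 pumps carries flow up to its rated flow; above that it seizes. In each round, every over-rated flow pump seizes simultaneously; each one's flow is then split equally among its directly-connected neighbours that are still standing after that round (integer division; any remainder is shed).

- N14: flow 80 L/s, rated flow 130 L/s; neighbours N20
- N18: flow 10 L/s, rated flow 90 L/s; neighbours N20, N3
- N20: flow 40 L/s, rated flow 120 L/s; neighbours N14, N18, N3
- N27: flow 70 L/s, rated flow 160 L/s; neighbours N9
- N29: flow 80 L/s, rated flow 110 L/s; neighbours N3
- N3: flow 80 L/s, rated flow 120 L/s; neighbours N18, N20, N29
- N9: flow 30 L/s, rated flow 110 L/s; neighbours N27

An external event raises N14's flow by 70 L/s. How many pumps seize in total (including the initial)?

Round 1 — N14 at 150 > 130. N14 seizes.
  N14 sheds 150 L/s to N20: 150 each.
    N20: 40+150 = 190 > 120
Round 2 — N20 seizes.
  N20 sheds 190 L/s to N18, N3: 95 each.
    N18: 10+95 = 105 > 90
    N3: 80+95 = 175 > 120
Round 3 — N18, N3 seize.
  N18 sheds 105 L/s: no online neighbours, lost.
  N3 sheds 175 L/s to N29: 175 each.
    N29: 80+175 = 255 > 110
Round 4 — N29 seizes.
  N29 sheds 255 L/s: no online neighbours, lost.
No further seizures.

5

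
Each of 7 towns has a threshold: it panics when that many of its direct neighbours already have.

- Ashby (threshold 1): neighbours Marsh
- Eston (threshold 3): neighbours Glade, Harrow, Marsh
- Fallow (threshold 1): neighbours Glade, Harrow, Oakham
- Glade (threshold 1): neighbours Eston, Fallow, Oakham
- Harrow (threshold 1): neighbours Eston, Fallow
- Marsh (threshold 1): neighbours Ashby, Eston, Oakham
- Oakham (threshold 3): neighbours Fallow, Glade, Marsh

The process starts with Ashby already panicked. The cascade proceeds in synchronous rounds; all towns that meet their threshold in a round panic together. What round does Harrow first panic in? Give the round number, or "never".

never

Round 1 — Ashby panics (initial).
Round 2 — checking thresholds:
  Marsh: 1 of 3 neighbours ≥ 1, panics.
Round 3 — no new panics; cascade stops.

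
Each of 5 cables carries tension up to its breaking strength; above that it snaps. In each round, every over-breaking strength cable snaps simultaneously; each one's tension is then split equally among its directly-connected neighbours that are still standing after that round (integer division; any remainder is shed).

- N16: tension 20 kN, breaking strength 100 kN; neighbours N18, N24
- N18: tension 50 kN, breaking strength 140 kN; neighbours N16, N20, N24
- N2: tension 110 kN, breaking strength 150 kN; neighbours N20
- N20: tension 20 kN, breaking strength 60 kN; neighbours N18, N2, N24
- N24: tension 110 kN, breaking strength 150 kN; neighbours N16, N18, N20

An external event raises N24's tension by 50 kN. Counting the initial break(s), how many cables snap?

2

Round 1 — N24 at 160 > 150. N24 snaps.
  N24 sheds 160 kN to N16, N18, N20: 53 each (1 lost).
    N16: 20+53 = 73 ≤ 100
    N18: 50+53 = 103 ≤ 140
    N20: 20+53 = 73 > 60
Round 2 — N20 snaps.
  N20 sheds 73 kN to N18, N2: 36 each (1 lost).
    N18: 103+36 = 139 ≤ 140
    N2: 110+36 = 146 ≤ 150
No further breaks.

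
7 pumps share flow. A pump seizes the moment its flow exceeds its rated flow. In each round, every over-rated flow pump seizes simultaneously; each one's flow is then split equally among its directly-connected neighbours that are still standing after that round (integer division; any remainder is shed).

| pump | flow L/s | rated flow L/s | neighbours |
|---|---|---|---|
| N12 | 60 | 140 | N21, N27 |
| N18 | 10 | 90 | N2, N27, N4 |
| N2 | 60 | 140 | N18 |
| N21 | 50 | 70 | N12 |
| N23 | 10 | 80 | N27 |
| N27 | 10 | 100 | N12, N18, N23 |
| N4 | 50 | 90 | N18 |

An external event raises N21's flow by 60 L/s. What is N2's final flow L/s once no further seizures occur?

Round 1 — N21 at 110 > 70. N21 seizes.
  N21 sheds 110 L/s to N12: 110 each.
    N12: 60+110 = 170 > 140
Round 2 — N12 seizes.
  N12 sheds 170 L/s to N27: 170 each.
    N27: 10+170 = 180 > 100
Round 3 — N27 seizes.
  N27 sheds 180 L/s to N18, N23: 90 each.
    N18: 10+90 = 100 > 90
    N23: 10+90 = 100 > 80
Round 4 — N18, N23 seize.
  N18 sheds 100 L/s to N2, N4: 50 each.
    N2: 60+50 = 110 ≤ 140
    N4: 50+50 = 100 > 90
  N23 sheds 100 L/s: no online neighbours, lost.
Round 5 — N4 seizes.
  N4 sheds 100 L/s: no online neighbours, lost.
No further seizures.

110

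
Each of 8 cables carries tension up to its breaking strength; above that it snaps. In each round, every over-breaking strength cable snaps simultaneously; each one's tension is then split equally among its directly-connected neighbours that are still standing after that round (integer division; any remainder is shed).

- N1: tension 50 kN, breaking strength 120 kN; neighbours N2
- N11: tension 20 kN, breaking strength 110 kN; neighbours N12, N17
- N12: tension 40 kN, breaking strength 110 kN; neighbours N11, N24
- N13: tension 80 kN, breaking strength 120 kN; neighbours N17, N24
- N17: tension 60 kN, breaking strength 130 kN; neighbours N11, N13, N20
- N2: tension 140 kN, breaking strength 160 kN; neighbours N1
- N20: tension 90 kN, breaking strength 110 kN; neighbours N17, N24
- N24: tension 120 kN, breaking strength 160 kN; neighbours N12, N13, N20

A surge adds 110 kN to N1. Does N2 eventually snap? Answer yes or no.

yes

Round 1 — N1 at 160 > 120. N1 snaps.
  N1 sheds 160 kN to N2: 160 each.
    N2: 140+160 = 300 > 160
Round 2 — N2 snaps.
  N2 sheds 300 kN: no online neighbours, lost.
No further breaks.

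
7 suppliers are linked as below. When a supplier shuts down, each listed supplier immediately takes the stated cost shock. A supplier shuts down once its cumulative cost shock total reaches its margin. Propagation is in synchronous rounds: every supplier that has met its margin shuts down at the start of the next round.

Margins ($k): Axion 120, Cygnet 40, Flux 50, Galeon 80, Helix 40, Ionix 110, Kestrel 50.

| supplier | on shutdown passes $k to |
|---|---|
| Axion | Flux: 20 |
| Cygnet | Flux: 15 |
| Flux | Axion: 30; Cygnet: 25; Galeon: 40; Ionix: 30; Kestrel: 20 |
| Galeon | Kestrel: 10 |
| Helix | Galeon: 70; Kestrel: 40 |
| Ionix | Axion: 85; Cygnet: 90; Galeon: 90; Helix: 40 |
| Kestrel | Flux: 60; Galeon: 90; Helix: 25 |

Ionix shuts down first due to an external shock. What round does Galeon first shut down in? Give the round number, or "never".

Round 1 — Ionix shuts down (initial).
  Axion: +85 → 85 < 120
  Cygnet: +90 → 90 ≥ 40
  Galeon: +90 → 90 ≥ 80
  Helix: +40 → 40 ≥ 40
Round 2 — Cygnet, Galeon, Helix shut down.
  Flux: +15 → 15 < 50
  Kestrel: +10+40 → 50 ≥ 50
Round 3 — Kestrel shuts down.
  Flux: +60 → 75 ≥ 50
Round 4 — Flux shuts down.
  Axion: +30 → 115 < 120
No further shutdowns.

2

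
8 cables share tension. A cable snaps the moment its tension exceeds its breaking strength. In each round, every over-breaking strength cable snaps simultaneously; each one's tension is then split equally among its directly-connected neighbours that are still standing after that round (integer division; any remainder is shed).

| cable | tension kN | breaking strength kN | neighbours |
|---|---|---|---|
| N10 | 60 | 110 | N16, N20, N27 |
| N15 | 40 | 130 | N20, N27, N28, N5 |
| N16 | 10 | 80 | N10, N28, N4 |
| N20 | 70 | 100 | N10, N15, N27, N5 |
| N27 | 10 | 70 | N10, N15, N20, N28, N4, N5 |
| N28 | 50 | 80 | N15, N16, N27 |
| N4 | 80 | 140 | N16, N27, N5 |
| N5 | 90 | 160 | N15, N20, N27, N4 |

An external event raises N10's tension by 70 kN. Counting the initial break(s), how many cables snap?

Round 1 — N10 at 130 > 110. N10 snaps.
  N10 sheds 130 kN to N16, N20, N27: 43 each (1 lost).
    N16: 10+43 = 53 ≤ 80
    N20: 70+43 = 113 > 100
    N27: 10+43 = 53 ≤ 70
Round 2 — N20 snaps.
  N20 sheds 113 kN to N15, N27, N5: 37 each (2 lost).
    N15: 40+37 = 77 ≤ 130
    N27: 53+37 = 90 > 70
    N5: 90+37 = 127 ≤ 160
Round 3 — N27 snaps.
  N27 sheds 90 kN to N15, N28, N4, N5: 22 each (2 lost).
    N15: 77+22 = 99 ≤ 130
    N28: 50+22 = 72 ≤ 80
    N4: 80+22 = 102 ≤ 140
    N5: 127+22 = 149 ≤ 160
No further breaks.

3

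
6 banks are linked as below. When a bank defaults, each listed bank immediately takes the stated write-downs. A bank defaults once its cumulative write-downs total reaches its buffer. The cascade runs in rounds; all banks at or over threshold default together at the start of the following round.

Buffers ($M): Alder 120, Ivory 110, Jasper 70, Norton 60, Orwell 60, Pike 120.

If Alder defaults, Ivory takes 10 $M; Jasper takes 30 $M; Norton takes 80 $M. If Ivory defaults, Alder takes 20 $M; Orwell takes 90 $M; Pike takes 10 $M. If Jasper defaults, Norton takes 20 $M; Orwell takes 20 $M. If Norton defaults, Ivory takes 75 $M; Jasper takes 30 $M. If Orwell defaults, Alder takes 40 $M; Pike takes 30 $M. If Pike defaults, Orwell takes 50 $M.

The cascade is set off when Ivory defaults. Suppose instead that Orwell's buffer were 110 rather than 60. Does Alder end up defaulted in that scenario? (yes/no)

With Orwell's buffer at 110:
Round 1 — Ivory defaults (initial).
  Alder: +20 → 20 < 120
  Orwell: +90 → 90 < 110
  Pike: +10 → 10 < 120
No further defaults.

no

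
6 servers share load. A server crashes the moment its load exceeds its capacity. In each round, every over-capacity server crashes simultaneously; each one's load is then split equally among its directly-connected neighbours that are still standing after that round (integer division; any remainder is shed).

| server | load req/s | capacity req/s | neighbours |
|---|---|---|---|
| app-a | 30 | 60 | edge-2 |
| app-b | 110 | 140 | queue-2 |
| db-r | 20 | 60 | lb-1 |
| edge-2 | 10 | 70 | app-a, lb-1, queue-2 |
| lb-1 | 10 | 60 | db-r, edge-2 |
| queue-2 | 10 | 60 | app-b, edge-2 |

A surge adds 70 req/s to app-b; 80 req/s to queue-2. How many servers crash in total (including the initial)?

Round 1 — app-b at 180 > 140; queue-2 at 90 > 60. app-b, queue-2 crash.
  app-b sheds 180 req/s: no online neighbours, lost.
  queue-2 sheds 90 req/s to edge-2: 90 each.
    edge-2: 10+90 = 100 > 70
Round 2 — edge-2 crashes.
  edge-2 sheds 100 req/s to app-a, lb-1: 50 each.
    app-a: 30+50 = 80 > 60
    lb-1: 10+50 = 60 ≤ 60
Round 3 — app-a crashes.
  app-a sheds 80 req/s: no online neighbours, lost.
No further crashes.

4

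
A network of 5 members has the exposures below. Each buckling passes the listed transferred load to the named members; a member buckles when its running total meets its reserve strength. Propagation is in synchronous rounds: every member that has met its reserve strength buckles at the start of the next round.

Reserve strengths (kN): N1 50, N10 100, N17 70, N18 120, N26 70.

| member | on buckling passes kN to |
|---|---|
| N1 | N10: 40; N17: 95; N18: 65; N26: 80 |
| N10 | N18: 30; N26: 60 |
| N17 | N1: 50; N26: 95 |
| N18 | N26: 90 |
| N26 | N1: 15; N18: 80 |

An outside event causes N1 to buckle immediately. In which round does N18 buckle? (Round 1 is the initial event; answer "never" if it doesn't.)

Round 1 — N1 buckles (initial).
  N10: +40 → 40 < 100
  N17: +95 → 95 ≥ 70
  N18: +65 → 65 < 120
  N26: +80 → 80 ≥ 70
Round 2 — N17, N26 buckle.
  N18: +80 → 145 ≥ 120
Round 3 — N18 buckles.
No further bucklings.

3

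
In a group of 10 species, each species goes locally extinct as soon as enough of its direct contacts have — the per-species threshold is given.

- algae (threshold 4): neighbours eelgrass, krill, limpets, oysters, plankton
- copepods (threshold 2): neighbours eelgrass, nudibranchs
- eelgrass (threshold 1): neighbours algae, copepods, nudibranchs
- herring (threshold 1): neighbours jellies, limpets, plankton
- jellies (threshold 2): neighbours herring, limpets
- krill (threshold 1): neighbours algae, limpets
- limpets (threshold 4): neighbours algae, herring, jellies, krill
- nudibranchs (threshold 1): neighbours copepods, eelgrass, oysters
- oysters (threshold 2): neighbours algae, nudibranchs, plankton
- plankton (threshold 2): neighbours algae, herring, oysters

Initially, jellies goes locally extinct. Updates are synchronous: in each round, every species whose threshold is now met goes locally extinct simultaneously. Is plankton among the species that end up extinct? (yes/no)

Round 1 — jellies goes locally extinct (initial).
Round 2 — checking thresholds:
  herring: 1 of 3 neighbours ≥ 1, goes locally extinct.
  limpets: 1 of 4 neighbours < 4, holds.
Round 3 — no new extinctions; cascade stops.

no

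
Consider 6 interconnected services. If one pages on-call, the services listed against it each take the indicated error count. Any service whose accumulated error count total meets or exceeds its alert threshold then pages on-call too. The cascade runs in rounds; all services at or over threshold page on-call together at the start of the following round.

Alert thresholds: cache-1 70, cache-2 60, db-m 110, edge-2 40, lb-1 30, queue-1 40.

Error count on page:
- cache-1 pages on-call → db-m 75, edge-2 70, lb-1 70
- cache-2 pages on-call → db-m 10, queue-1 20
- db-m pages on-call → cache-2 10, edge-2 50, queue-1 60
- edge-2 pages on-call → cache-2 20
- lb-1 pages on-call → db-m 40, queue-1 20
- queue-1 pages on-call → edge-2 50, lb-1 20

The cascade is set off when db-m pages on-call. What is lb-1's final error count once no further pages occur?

Round 1 — db-m pages on-call (initial).
  cache-2: +10 → 10 < 60
  edge-2: +50 → 50 ≥ 40
  queue-1: +60 → 60 ≥ 40
Round 2 — edge-2, queue-1 page on-call.
  cache-2: +20 → 30 < 60
  lb-1: +20 → 20 < 30
No further pages.

20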